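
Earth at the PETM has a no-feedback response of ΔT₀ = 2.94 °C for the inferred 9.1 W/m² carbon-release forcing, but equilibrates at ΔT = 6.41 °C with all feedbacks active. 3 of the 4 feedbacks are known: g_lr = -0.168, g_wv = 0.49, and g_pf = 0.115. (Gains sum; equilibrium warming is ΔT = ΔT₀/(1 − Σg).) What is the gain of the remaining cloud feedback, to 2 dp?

0.10

Amplification A = ΔT/ΔT₀ = 6.41/2.94 = 2.18.
Total gain g = 1 − 1/A = 1 − 1/2.18 = 0.5413.
Known gains sum to -0.168 + 0.49 + 0.115 = 0.437.
g_cld = 0.5413 − 0.437 = 0.10.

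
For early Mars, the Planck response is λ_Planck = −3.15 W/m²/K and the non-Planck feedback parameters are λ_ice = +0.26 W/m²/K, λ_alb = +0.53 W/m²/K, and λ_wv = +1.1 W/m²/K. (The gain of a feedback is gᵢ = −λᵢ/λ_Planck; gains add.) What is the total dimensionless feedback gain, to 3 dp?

Convert to gains: g_ice = 0.26/3.15 = 0.08254; g_alb = 0.53/3.15 = 0.1683; g_wv = 1.1/3.15 = 0.3492.
Total gain g = 0.60004.

0.600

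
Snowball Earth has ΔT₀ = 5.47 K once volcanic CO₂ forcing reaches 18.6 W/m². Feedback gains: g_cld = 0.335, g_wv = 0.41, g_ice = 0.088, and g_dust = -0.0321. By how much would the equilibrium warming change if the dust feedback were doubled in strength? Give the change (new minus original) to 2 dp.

-3.81 K

Original: g = 0.8009, ΔT = 5.47/(1−0.8009) = 27.4736 K.
With doubled dust: g' = 0.7688, ΔT' = 5.47/(1−0.7688) = 23.6592 K.
Change = 23.6592 − 27.4736 = -3.81 K.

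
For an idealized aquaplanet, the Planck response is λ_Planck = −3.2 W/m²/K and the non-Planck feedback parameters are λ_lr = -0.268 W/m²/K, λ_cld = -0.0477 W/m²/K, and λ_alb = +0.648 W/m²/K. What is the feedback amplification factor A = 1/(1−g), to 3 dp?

Convert to gains: g_lr = -0.268/3.2 = -0.08375; g_cld = -0.0477/3.2 = -0.01491; g_alb = 0.648/3.2 = 0.2025.
Total gain g = 0.10384.
A = 1/(1 − 0.10384) = 1.116.

1.116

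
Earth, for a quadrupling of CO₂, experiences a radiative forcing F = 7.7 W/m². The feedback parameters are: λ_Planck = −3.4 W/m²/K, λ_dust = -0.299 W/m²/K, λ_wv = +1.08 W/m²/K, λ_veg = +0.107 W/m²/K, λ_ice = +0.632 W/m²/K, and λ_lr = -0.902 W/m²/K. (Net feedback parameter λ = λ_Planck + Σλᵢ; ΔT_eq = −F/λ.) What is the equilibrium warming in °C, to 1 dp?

Net feedback parameter λ = (−3.4) + (-0.299) + (+1.08) + (+0.107) + (+0.632) + (-0.902) = -2.782 W/m²/K.
ΔT = −F/λ = −7.7/(-2.782) = 2.8 °C.

2.8 °C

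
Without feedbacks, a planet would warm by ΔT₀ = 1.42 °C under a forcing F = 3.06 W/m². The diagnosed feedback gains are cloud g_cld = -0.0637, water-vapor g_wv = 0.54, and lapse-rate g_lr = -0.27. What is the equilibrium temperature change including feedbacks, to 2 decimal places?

1.79 °C

Total gain g = -0.0637 + 0.54 − 0.27 = 0.2063.
Amplification A = 1/(1 − 0.2063) = 1.26.
ΔT = 1.42 × 1.26 = 1.79 °C.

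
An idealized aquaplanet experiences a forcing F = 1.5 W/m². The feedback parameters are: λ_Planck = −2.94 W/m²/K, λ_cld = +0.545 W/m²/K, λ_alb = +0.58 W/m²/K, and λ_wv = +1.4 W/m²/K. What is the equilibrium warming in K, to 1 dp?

Net feedback parameter λ = (−2.94) + (+0.545) + (+0.58) + (+1.4) = -0.415 W/m²/K.
ΔT = −F/λ = −1.5/(-0.415) = 3.6 K.

3.6 K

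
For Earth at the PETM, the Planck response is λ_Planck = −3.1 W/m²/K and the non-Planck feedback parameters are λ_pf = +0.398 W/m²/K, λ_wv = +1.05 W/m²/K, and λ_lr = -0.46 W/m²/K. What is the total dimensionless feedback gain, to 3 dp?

0.319

Convert to gains: g_pf = 0.398/3.1 = 0.1284; g_wv = 1.05/3.1 = 0.3387; g_lr = -0.46/3.1 = -0.1484.
Total gain g = 0.3187.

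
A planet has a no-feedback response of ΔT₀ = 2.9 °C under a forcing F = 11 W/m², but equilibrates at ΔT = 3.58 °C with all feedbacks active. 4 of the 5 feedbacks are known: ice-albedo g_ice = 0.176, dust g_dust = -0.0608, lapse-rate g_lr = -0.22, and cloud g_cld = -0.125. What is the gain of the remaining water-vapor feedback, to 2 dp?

0.42

Amplification A = ΔT/ΔT₀ = 3.58/2.9 = 1.234.
Total gain g = 1 − 1/A = 1 − 1/1.234 = 0.1896.
Known gains sum to 0.176 − 0.0608 − 0.22 − 0.125 = -0.2298.
g_wv = 0.1896 + 0.2298 = 0.42.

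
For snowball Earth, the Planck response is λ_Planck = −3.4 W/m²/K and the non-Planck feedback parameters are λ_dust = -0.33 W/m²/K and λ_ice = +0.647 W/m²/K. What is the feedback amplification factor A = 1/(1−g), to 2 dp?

1.10

Convert to gains: g_dust = -0.33/3.4 = -0.09706; g_ice = 0.647/3.4 = 0.1903.
Total gain g = 0.09324.
A = 1/(1 − 0.09324) = 1.10.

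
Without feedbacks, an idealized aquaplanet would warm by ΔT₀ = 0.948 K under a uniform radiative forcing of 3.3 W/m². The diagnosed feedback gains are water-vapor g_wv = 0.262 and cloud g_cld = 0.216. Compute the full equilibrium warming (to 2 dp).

Total gain g = 0.262 + 0.216 = 0.478.
Amplification A = 1/(1 − 0.478) = 1.916.
ΔT = 0.948 × 1.916 = 1.82 K.

1.82 K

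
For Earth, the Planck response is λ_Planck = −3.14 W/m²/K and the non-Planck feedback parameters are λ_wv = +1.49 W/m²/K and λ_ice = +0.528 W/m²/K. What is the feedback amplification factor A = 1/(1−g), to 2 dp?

2.80

Convert to gains: g_wv = 1.49/3.14 = 0.4745; g_ice = 0.528/3.14 = 0.1682.
Total gain g = 0.6427.
A = 1/(1 − 0.6427) = 2.80.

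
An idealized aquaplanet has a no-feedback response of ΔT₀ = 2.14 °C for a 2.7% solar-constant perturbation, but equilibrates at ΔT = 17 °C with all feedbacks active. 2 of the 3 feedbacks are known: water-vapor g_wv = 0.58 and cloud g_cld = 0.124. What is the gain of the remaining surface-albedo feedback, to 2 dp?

Amplification A = ΔT/ΔT₀ = 17/2.14 = 7.944.
Total gain g = 1 − 1/A = 1 − 1/7.944 = 0.8741.
Known gains sum to 0.58 + 0.124 = 0.704.
g_alb = 0.8741 − 0.704 = 0.17.

0.17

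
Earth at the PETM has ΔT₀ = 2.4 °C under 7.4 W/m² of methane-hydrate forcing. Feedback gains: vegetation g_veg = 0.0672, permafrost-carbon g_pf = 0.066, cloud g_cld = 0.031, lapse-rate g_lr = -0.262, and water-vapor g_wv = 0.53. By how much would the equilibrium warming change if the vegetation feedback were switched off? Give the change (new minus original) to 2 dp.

-0.45 °C

Original: g = 0.4322, ΔT = 2.4/(1−0.4322) = 4.2268 °C.
Without vegetation: g' = 0.365, ΔT' = 2.4/(1−0.365) = 3.7795 °C.
Change = 3.7795 − 4.2268 = -0.45 °C.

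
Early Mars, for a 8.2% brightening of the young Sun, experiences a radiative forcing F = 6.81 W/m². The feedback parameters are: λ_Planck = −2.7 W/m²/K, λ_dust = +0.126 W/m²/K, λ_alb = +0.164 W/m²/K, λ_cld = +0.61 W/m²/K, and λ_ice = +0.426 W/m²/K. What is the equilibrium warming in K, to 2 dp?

Net feedback parameter λ = (−2.7) + (+0.126) + (+0.164) + (+0.61) + (+0.426) = -1.374 W/m²/K.
ΔT = −F/λ = −6.81/(-1.374) = 4.96 K.

4.96 K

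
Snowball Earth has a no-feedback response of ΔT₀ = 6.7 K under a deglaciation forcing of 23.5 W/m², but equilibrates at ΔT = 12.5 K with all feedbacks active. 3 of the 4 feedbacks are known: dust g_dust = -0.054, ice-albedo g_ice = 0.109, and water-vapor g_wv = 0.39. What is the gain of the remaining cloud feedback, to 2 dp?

Amplification A = ΔT/ΔT₀ = 12.5/6.7 = 1.866.
Total gain g = 1 − 1/A = 1 − 1/1.866 = 0.4641.
Known gains sum to -0.054 + 0.109 + 0.39 = 0.445.
g_cld = 0.4641 − 0.445 = 0.02.

0.02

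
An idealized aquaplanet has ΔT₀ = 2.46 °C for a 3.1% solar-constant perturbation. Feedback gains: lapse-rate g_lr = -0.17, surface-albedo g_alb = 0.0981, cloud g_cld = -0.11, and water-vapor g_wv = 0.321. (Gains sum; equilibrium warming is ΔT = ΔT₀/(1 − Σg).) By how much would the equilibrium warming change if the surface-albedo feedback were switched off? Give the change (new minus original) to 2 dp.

Original: g = 0.1391, ΔT = 2.46/(1−0.1391) = 2.8575 °C.
Without surface-albedo: g' = 0.041, ΔT' = 2.46/(1−0.041) = 2.5652 °C.
Change = 2.5652 − 2.8575 = -0.29 °C.

-0.29 °C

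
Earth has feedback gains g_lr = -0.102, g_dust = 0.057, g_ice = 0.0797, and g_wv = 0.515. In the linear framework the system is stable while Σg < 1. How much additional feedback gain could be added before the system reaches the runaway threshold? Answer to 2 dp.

Current total gain = -0.102 + 0.057 + 0.0797 + 0.515 = 0.5497.
Margin to runaway = 1 − 0.5497 = 0.45.

0.45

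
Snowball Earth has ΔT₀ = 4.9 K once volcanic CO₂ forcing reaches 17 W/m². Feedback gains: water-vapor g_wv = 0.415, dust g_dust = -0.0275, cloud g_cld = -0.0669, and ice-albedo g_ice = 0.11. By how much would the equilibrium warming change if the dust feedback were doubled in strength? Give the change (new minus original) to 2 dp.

Original: g = 0.4306, ΔT = 4.9/(1−0.4306) = 8.6055 K.
With doubled dust: g' = 0.4031, ΔT' = 4.9/(1−0.4031) = 8.2091 K.
Change = 8.2091 − 8.6055 = -0.40 K.

-0.40 K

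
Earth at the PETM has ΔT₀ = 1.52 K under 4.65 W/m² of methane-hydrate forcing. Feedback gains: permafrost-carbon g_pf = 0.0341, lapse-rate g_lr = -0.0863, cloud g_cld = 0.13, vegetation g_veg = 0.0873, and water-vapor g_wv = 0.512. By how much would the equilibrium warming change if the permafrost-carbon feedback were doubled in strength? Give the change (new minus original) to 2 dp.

Original: g = 0.6771, ΔT = 1.52/(1−0.6771) = 4.7073 K.
With doubled permafrost-carbon: g' = 0.7112, ΔT' = 1.52/(1−0.7112) = 5.2632 K.
Change = 5.2632 − 4.7073 = 0.56 K.

0.56 K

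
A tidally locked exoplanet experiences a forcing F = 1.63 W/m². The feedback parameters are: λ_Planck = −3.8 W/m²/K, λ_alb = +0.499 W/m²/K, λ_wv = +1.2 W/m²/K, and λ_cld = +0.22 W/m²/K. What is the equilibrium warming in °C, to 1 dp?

0.9 °C

Net feedback parameter λ = (−3.8) + (+0.499) + (+1.2) + (+0.22) = -1.881 W/m²/K.
ΔT = −F/λ = −1.63/(-1.881) = 0.9 °C.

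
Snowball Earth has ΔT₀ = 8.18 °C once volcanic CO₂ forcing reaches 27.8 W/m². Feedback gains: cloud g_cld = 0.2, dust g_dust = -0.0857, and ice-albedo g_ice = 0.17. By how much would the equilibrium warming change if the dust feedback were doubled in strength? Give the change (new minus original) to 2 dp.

Original: g = 0.2843, ΔT = 8.18/(1−0.2843) = 11.4294 °C.
With doubled dust: g' = 0.1986, ΔT' = 8.18/(1−0.1986) = 10.2071 °C.
Change = 10.2071 − 11.4294 = -1.22 °C.

-1.22 °C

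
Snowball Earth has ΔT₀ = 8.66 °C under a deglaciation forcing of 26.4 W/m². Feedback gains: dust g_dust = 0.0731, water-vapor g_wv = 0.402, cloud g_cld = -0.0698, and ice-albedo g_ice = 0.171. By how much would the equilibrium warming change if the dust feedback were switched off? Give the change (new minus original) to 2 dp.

Original: g = 0.5763, ΔT = 8.66/(1−0.5763) = 20.4390 °C.
Without dust: g' = 0.5032, ΔT' = 8.66/(1−0.5032) = 17.4316 °C.
Change = 17.4316 − 20.4390 = -3.01 °C.

-3.01 °C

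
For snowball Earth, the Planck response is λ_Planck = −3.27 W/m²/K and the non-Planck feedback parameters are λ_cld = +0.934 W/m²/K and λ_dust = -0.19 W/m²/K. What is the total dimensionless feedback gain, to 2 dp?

Convert to gains: g_cld = 0.934/3.27 = 0.2856; g_dust = -0.19/3.27 = -0.0581.
Total gain g = 0.2275.

0.23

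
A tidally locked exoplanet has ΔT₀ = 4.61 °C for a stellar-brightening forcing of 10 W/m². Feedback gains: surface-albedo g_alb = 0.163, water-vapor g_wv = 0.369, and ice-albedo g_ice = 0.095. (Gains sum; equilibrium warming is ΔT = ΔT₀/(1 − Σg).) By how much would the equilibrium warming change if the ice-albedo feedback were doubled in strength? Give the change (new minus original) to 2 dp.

Original: g = 0.627, ΔT = 4.61/(1−0.627) = 12.3592 °C.
With doubled ice-albedo: g' = 0.722, ΔT' = 4.61/(1−0.722) = 16.5827 °C.
Change = 16.5827 − 12.3592 = 4.22 °C.

4.22 °C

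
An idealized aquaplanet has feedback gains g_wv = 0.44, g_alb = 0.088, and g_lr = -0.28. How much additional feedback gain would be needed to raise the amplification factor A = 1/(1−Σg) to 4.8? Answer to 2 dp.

0.54

Current total gain = 0.248.
Target gain for A = 4.8: g* = 1 − 1/4.8 = 0.7917.
Additional gain needed = 0.7917 − 0.248 = 0.54.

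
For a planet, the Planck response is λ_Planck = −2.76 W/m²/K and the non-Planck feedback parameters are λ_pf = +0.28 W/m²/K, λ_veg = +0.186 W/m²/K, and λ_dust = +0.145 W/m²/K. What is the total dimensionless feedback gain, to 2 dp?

Convert to gains: g_pf = 0.28/2.76 = 0.1014; g_veg = 0.186/2.76 = 0.06739; g_dust = 0.145/2.76 = 0.05254.
Total gain g = 0.22133.

0.22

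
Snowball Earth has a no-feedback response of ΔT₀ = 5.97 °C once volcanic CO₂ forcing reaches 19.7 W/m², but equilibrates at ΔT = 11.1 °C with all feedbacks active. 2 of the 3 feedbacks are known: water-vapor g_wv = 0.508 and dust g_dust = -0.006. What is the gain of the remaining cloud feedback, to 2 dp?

-0.04

Amplification A = ΔT/ΔT₀ = 11.1/5.97 = 1.859.
Total gain g = 1 − 1/A = 1 − 1/1.859 = 0.4621.
Known gains sum to 0.508 − 0.006 = 0.502.
g_cld = 0.4621 − 0.502 = -0.04.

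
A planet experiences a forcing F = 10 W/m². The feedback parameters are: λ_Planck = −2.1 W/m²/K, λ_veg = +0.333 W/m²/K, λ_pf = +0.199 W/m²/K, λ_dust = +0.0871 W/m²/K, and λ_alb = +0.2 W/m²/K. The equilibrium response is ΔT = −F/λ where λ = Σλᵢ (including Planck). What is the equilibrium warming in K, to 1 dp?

Net feedback parameter λ = (−2.1) + (+0.333) + (+0.199) + (+0.0871) + (+0.2) = -1.2809 W/m²/K.
ΔT = −F/λ = −10/(-1.2809) = 7.8 K.

7.8 K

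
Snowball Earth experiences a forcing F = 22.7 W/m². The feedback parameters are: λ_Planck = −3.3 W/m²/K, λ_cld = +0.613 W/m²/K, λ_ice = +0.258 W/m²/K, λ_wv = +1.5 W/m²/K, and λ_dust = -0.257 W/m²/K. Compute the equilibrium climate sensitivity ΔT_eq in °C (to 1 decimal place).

19.1 °C

Net feedback parameter λ = (−3.3) + (+0.613) + (+0.258) + (+1.5) + (-0.257) = -1.186 W/m²/K.
ΔT = −F/λ = −22.7/(-1.186) = 19.1 °C.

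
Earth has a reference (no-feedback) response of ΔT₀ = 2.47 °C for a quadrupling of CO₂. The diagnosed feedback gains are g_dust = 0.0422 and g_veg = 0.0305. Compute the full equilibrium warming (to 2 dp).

Total gain g = 0.0422 + 0.0305 = 0.0727.
Amplification A = 1/(1 − 0.0727) = 1.078.
ΔT = 2.47 × 1.078 = 2.66 °C.

2.66 °C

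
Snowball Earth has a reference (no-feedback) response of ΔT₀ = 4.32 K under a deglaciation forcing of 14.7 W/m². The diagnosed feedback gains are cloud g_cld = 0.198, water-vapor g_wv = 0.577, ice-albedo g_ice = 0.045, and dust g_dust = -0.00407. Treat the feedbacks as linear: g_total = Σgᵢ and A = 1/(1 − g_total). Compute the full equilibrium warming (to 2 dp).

Total gain g = 0.198 + 0.577 + 0.045 − 0.00407 = 0.81593.
Amplification A = 1/(1 − 0.81593) = 5.433.
ΔT = 4.32 × 5.433 = 23.47 K.

23.47 K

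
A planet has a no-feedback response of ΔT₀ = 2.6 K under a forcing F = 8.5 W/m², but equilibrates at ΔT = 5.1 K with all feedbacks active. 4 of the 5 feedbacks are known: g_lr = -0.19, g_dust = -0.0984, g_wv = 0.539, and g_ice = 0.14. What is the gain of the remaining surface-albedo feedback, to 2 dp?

Amplification A = ΔT/ΔT₀ = 5.1/2.6 = 1.962.
Total gain g = 1 − 1/A = 1 − 1/1.962 = 0.4903.
Known gains sum to -0.19 − 0.0984 + 0.539 + 0.14 = 0.3906.
g_alb = 0.4903 − 0.3906 = 0.10.

0.10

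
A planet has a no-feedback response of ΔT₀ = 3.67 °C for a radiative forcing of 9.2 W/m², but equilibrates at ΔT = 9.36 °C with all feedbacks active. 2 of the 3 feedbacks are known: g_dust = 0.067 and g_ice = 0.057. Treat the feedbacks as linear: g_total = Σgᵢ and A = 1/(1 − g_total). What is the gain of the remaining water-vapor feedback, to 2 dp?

0.48

Amplification A = ΔT/ΔT₀ = 9.36/3.67 = 2.55.
Total gain g = 1 − 1/A = 1 − 1/2.55 = 0.6078.
Known gains sum to 0.067 + 0.057 = 0.124.
g_wv = 0.6078 − 0.124 = 0.48.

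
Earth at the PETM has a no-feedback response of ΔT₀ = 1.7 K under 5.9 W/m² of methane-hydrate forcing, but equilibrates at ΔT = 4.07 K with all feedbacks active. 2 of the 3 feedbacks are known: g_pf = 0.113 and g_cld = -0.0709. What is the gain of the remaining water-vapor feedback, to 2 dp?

Amplification A = ΔT/ΔT₀ = 4.07/1.7 = 2.394.
Total gain g = 1 − 1/A = 1 − 1/2.394 = 0.5823.
Known gains sum to 0.113 − 0.0709 = 0.0421.
g_wv = 0.5823 − 0.0421 = 0.54.

0.54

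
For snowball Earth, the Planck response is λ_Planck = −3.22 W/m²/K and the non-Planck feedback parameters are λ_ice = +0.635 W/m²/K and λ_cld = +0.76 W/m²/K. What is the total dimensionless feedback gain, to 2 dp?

0.43

Convert to gains: g_ice = 0.635/3.22 = 0.1972; g_cld = 0.76/3.22 = 0.236.
Total gain g = 0.4332.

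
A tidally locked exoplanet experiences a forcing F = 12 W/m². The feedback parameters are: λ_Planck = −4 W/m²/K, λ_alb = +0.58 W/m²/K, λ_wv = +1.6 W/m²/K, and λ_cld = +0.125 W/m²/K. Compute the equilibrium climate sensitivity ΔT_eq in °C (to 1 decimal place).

7.1 °C

Net feedback parameter λ = (−4) + (+0.58) + (+1.6) + (+0.125) = -1.695 W/m²/K.
ΔT = −F/λ = −12/(-1.695) = 7.1 °C.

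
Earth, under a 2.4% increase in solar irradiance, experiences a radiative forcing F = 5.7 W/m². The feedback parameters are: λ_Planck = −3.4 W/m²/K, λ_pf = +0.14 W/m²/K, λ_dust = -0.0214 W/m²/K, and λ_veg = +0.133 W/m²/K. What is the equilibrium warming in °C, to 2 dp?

1.81 °C

Net feedback parameter λ = (−3.4) + (+0.14) + (-0.0214) + (+0.133) = -3.1484 W/m²/K.
ΔT = −F/λ = −5.7/(-3.1484) = 1.81 °C.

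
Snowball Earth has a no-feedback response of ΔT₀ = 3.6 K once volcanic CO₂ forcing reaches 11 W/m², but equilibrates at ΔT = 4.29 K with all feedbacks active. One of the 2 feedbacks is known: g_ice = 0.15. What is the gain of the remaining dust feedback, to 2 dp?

Amplification A = ΔT/ΔT₀ = 4.29/3.6 = 1.192.
Total gain g = 1 − 1/A = 1 − 1/1.192 = 0.1611.
The known gain is 0.15.
g_dust = 0.1611 − 0.15 = 0.01.

0.01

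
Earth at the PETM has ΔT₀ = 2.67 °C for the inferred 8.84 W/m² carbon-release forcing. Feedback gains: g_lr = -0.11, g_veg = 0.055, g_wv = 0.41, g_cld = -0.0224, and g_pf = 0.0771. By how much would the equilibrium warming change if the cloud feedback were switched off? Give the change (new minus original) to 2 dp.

0.18 °C

Original: g = 0.4097, ΔT = 2.67/(1−0.4097) = 4.5231 °C.
Without cloud: g' = 0.4321, ΔT' = 2.67/(1−0.4321) = 4.7015 °C.
Change = 4.7015 − 4.5231 = 0.18 °C.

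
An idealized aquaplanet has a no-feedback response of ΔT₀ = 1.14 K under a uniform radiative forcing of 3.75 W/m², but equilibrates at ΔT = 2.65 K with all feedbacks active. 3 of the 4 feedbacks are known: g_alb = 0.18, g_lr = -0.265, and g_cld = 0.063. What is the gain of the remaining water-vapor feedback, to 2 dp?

Amplification A = ΔT/ΔT₀ = 2.65/1.14 = 2.325.
Total gain g = 1 − 1/A = 1 − 1/2.325 = 0.5699.
Known gains sum to 0.18 − 0.265 + 0.063 = -0.022.
g_wv = 0.5699 + 0.022 = 0.59.

0.59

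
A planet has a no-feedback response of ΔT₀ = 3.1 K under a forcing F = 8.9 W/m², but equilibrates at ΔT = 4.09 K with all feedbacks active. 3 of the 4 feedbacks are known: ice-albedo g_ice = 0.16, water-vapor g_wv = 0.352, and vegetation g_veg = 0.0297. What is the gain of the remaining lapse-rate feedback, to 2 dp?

Amplification A = ΔT/ΔT₀ = 4.09/3.1 = 1.319.
Total gain g = 1 − 1/A = 1 − 1/1.319 = 0.2418.
Known gains sum to 0.16 + 0.352 + 0.0297 = 0.5417.
g_lr = 0.2418 − 0.5417 = -0.30.

-0.30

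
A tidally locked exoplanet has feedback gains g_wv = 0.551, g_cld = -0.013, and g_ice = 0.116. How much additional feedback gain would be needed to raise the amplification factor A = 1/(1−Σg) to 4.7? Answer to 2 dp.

Current total gain = 0.654.
Target gain for A = 4.7: g* = 1 − 1/4.7 = 0.7872.
Additional gain needed = 0.7872 − 0.654 = 0.13.

0.13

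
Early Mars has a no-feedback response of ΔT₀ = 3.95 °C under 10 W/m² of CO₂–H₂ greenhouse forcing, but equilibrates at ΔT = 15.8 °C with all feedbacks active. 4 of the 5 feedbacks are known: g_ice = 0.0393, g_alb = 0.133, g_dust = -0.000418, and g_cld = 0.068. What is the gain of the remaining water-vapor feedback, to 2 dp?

0.51

Amplification A = ΔT/ΔT₀ = 15.8/3.95 = 4.
Total gain g = 1 − 1/A = 1 − 1/4 = 0.75.
Known gains sum to 0.0393 + 0.133 − 0.000418 + 0.068 = 0.239882.
g_wv = 0.75 − 0.239882 = 0.51.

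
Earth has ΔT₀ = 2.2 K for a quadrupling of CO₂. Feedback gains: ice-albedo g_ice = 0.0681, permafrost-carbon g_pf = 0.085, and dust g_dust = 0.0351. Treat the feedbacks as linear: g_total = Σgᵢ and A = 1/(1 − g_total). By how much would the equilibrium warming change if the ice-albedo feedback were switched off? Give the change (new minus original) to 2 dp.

-0.21 K

Original: g = 0.1882, ΔT = 2.2/(1−0.1882) = 2.7100 K.
Without ice-albedo: g' = 0.1201, ΔT' = 2.2/(1−0.1201) = 2.5003 K.
Change = 2.5003 − 2.7100 = -0.21 K.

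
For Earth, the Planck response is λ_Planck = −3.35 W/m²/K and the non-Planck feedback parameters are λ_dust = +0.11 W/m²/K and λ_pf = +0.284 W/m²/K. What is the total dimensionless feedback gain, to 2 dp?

0.12

Convert to gains: g_dust = 0.11/3.35 = 0.03284; g_pf = 0.284/3.35 = 0.08478.
Total gain g = 0.11762.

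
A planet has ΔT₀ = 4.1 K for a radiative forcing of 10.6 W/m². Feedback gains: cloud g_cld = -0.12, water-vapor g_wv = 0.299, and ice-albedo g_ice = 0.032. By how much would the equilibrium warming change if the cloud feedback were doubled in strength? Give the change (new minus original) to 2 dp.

Original: g = 0.211, ΔT = 4.1/(1−0.211) = 5.1965 K.
With doubled cloud: g' = 0.091, ΔT' = 4.1/(1−0.091) = 4.5105 K.
Change = 4.5105 − 5.1965 = -0.69 K.

-0.69 K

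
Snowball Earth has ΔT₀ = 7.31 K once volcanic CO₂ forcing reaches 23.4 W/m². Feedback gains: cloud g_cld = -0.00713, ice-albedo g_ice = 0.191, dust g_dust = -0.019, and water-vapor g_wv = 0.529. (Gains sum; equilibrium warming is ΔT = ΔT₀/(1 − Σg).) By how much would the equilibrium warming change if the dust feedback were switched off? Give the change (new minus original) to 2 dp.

1.58 K

Original: g = 0.69387, ΔT = 7.31/(1−0.69387) = 23.8787 K.
Without dust: g' = 0.71287, ΔT' = 7.31/(1−0.71287) = 25.4589 K.
Change = 25.4589 − 23.8787 = 1.58 K.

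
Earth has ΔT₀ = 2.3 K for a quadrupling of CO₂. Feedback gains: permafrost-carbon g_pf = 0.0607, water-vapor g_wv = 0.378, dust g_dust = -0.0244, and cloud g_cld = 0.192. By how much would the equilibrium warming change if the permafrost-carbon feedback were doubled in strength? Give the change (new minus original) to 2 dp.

Original: g = 0.6063, ΔT = 2.3/(1−0.6063) = 5.8420 K.
With doubled permafrost-carbon: g' = 0.667, ΔT' = 2.3/(1−0.667) = 6.9069 K.
Change = 6.9069 − 5.8420 = 1.06 K.

1.06 K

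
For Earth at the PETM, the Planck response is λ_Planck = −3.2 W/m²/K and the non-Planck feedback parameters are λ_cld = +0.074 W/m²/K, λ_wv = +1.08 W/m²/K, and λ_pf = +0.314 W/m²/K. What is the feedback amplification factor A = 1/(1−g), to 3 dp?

Convert to gains: g_cld = 0.074/3.2 = 0.02312; g_wv = 1.08/3.2 = 0.3375; g_pf = 0.314/3.2 = 0.09812.
Total gain g = 0.45874.
A = 1/(1 − 0.45874) = 1.848.

1.848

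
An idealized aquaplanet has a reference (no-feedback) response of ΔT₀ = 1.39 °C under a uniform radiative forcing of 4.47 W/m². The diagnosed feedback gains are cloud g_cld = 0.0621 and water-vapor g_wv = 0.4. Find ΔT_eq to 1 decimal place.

Total gain g = 0.0621 + 0.4 = 0.4621.
Amplification A = 1/(1 − 0.4621) = 1.859.
ΔT = 1.39 × 1.859 = 2.6 °C.

2.6 °C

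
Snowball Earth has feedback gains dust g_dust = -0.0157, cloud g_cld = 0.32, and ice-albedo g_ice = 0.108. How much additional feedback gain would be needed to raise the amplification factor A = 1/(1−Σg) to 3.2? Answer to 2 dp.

0.28

Current total gain = 0.4123.
Target gain for A = 3.2: g* = 1 − 1/3.2 = 0.6875.
Additional gain needed = 0.6875 − 0.4123 = 0.28.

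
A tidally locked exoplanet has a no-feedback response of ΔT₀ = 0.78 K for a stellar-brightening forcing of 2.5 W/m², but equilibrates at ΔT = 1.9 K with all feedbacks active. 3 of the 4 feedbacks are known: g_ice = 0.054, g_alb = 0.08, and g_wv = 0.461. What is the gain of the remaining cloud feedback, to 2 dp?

-0.01

Amplification A = ΔT/ΔT₀ = 1.9/0.78 = 2.436.
Total gain g = 1 − 1/A = 1 − 1/2.436 = 0.5895.
Known gains sum to 0.054 + 0.08 + 0.461 = 0.595.
g_cld = 0.5895 − 0.595 = -0.01.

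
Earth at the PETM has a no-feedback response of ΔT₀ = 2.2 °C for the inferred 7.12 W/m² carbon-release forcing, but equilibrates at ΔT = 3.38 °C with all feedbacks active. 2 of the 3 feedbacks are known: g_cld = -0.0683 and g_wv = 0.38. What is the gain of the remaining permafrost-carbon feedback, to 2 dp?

Amplification A = ΔT/ΔT₀ = 3.38/2.2 = 1.536.
Total gain g = 1 − 1/A = 1 − 1/1.536 = 0.349.
Known gains sum to -0.0683 + 0.38 = 0.3117.
g_pf = 0.349 − 0.3117 = 0.04.

0.04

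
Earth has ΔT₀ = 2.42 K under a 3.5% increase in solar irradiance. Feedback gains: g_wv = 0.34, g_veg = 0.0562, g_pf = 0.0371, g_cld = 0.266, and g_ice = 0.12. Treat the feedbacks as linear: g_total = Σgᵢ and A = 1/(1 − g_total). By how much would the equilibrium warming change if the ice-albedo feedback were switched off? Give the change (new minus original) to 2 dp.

Original: g = 0.8193, ΔT = 2.42/(1−0.8193) = 13.3924 K.
Without ice-albedo: g' = 0.6993, ΔT' = 2.42/(1−0.6993) = 8.0479 K.
Change = 8.0479 − 13.3924 = -5.34 K.

-5.34 K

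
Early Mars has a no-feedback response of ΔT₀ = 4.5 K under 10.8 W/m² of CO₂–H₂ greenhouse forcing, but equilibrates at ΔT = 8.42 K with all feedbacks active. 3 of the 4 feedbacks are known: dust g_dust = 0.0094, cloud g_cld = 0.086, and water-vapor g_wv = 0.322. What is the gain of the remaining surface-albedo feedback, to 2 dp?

Amplification A = ΔT/ΔT₀ = 8.42/4.5 = 1.871.
Total gain g = 1 − 1/A = 1 − 1/1.871 = 0.4655.
Known gains sum to 0.0094 + 0.086 + 0.322 = 0.4174.
g_alb = 0.4655 − 0.4174 = 0.05.

0.05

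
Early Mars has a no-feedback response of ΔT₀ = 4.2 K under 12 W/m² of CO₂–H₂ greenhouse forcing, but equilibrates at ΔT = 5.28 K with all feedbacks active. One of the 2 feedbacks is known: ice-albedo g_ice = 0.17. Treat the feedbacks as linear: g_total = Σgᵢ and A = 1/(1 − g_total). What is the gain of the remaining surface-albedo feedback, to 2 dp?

Amplification A = ΔT/ΔT₀ = 5.28/4.2 = 1.257.
Total gain g = 1 − 1/A = 1 − 1/1.257 = 0.2045.
The known gain is 0.17.
g_alb = 0.2045 − 0.17 = 0.03.

0.03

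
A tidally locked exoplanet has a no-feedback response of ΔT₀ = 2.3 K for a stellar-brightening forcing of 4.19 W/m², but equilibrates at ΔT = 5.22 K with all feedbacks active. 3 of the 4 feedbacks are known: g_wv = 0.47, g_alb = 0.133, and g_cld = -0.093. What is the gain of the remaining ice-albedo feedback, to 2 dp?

Amplification A = ΔT/ΔT₀ = 5.22/2.3 = 2.27.
Total gain g = 1 − 1/A = 1 − 1/2.27 = 0.5595.
Known gains sum to 0.47 + 0.133 − 0.093 = 0.51.
g_ice = 0.5595 − 0.51 = 0.05.

0.05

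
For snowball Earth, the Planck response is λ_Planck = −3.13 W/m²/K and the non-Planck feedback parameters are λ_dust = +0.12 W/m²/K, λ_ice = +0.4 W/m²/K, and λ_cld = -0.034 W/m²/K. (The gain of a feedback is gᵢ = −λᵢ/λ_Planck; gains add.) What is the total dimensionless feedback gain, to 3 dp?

Convert to gains: g_dust = 0.12/3.13 = 0.03834; g_ice = 0.4/3.13 = 0.1278; g_cld = -0.034/3.13 = -0.01086.
Total gain g = 0.15528.

0.155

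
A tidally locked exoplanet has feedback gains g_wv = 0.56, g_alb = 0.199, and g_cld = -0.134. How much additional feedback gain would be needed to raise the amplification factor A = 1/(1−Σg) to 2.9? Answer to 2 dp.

0.03

Current total gain = 0.625.
Target gain for A = 2.9: g* = 1 − 1/2.9 = 0.6552.
Additional gain needed = 0.6552 − 0.625 = 0.03.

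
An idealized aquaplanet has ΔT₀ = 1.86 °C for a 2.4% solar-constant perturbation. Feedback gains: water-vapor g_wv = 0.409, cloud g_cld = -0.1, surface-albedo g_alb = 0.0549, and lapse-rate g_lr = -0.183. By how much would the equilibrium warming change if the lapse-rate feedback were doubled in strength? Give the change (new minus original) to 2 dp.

Original: g = 0.1809, ΔT = 1.86/(1−0.1809) = 2.2708 °C.
With doubled lapse-rate: g' = -0.0021, ΔT' = 1.86/(1+0.0021) = 1.8561 °C.
Change = 1.8561 − 2.2708 = -0.41 °C.

-0.41 °C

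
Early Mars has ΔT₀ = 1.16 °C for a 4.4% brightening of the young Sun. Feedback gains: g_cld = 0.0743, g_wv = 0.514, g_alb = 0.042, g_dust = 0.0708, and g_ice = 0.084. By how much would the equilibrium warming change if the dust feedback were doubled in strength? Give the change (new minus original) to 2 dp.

Original: g = 0.7851, ΔT = 1.16/(1−0.7851) = 5.3979 °C.
With doubled dust: g' = 0.8559, ΔT' = 1.16/(1−0.8559) = 8.0500 °C.
Change = 8.0500 − 5.3979 = 2.65 °C.

2.65 °C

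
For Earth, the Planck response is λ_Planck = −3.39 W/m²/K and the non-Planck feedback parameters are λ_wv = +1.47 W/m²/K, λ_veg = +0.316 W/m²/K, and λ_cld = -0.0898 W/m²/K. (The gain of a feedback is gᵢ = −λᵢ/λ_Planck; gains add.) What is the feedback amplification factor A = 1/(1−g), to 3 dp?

Convert to gains: g_wv = 1.47/3.39 = 0.4336; g_veg = 0.316/3.39 = 0.09322; g_cld = -0.0898/3.39 = -0.02649.
Total gain g = 0.50033.
A = 1/(1 − 0.50033) = 2.001.

2.001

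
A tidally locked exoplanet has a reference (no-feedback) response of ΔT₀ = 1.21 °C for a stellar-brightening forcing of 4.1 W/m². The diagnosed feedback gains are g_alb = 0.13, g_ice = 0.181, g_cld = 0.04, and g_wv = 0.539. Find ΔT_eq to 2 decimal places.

11.00 °C

Total gain g = 0.13 + 0.181 + 0.04 + 0.539 = 0.89.
Amplification A = 1/(1 − 0.89) = 9.091.
ΔT = 1.21 × 9.091 = 11.00 °C.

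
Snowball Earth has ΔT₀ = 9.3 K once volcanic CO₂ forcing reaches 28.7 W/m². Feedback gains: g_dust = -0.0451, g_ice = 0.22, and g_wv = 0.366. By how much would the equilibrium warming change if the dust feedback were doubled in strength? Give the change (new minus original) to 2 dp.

Original: g = 0.5409, ΔT = 9.3/(1−0.5409) = 20.2570 K.
With doubled dust: g' = 0.4958, ΔT' = 9.3/(1−0.4958) = 18.4451 K.
Change = 18.4451 − 20.2570 = -1.81 K.

-1.81 K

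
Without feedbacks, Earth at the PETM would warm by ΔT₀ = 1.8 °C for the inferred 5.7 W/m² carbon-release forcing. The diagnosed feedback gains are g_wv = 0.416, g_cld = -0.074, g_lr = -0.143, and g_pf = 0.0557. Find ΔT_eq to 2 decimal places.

Total gain g = 0.416 − 0.074 − 0.143 + 0.0557 = 0.2547.
Amplification A = 1/(1 − 0.2547) = 1.342.
ΔT = 1.8 × 1.342 = 2.42 °C.

2.42 °C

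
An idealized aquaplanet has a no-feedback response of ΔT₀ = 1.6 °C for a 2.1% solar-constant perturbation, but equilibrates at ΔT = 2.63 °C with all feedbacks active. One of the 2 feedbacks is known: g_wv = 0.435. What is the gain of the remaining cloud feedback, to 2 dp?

-0.04

Amplification A = ΔT/ΔT₀ = 2.63/1.6 = 1.644.
Total gain g = 1 − 1/A = 1 − 1/1.644 = 0.3917.
The known gain is 0.435.
g_cld = 0.3917 − 0.435 = -0.04.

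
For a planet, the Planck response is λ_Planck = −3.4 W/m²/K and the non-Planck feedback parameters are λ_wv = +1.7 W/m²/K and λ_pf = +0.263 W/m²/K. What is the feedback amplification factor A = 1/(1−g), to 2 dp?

2.37

Convert to gains: g_wv = 1.7/3.4 = 0.5; g_pf = 0.263/3.4 = 0.07735.
Total gain g = 0.57735.
A = 1/(1 − 0.57735) = 2.37.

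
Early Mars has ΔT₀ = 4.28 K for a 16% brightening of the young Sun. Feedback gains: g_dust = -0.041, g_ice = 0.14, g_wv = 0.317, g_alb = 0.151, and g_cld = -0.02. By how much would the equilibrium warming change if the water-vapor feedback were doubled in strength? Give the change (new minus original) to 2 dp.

Original: g = 0.547, ΔT = 4.28/(1−0.547) = 9.4481 K.
With doubled water-vapor: g' = 0.864, ΔT' = 4.28/(1−0.864) = 31.4706 K.
Change = 31.4706 − 9.4481 = 22.02 K.

22.02 K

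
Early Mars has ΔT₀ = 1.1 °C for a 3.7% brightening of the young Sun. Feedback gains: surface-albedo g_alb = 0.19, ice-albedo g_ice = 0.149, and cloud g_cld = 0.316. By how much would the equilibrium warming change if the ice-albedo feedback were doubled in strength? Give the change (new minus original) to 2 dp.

Original: g = 0.655, ΔT = 1.1/(1−0.655) = 3.1884 °C.
With doubled ice-albedo: g' = 0.804, ΔT' = 1.1/(1−0.804) = 5.6122 °C.
Change = 5.6122 − 3.1884 = 2.42 °C.

2.42 °C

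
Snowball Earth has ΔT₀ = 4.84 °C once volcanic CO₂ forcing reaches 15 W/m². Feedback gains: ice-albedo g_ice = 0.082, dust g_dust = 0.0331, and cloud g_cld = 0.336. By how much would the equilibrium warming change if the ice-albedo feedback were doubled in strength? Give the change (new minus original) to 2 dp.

1.55 °C

Original: g = 0.4511, ΔT = 4.84/(1−0.4511) = 8.8176 °C.
With doubled ice-albedo: g' = 0.5331, ΔT' = 4.84/(1−0.5331) = 10.3662 °C.
Change = 10.3662 − 8.8176 = 1.55 °C.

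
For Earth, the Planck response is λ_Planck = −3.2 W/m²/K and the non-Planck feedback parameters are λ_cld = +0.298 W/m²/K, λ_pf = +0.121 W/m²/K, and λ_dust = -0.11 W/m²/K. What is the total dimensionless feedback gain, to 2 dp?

Convert to gains: g_cld = 0.298/3.2 = 0.09312; g_pf = 0.121/3.2 = 0.03781; g_dust = -0.11/3.2 = -0.03437.
Total gain g = 0.09656.

0.10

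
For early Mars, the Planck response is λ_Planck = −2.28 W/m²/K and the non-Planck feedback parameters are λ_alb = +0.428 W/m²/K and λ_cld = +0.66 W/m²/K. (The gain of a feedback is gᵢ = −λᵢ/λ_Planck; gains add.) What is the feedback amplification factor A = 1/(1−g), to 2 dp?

Convert to gains: g_alb = 0.428/2.28 = 0.1877; g_cld = 0.66/2.28 = 0.2895.
Total gain g = 0.4772.
A = 1/(1 − 0.4772) = 1.91.

1.91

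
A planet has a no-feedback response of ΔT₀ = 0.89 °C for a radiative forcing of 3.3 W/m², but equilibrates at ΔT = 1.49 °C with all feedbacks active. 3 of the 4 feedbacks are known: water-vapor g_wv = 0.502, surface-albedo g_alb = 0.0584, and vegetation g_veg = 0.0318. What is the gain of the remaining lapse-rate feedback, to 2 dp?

Amplification A = ΔT/ΔT₀ = 1.49/0.89 = 1.674.
Total gain g = 1 − 1/A = 1 − 1/1.674 = 0.4026.
Known gains sum to 0.502 + 0.0584 + 0.0318 = 0.5922.
g_lr = 0.4026 − 0.5922 = -0.19.

-0.19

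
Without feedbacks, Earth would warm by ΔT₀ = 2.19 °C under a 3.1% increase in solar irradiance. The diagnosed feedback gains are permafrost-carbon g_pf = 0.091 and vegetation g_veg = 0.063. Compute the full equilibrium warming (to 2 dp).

2.59 °C

Total gain g = 0.091 + 0.063 = 0.154.
Amplification A = 1/(1 − 0.154) = 1.182.
ΔT = 2.19 × 1.182 = 2.59 °C.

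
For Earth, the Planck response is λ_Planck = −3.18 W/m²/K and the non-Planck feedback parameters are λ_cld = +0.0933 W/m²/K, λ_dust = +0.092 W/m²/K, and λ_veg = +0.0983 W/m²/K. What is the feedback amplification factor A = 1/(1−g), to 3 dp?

Convert to gains: g_cld = 0.0933/3.18 = 0.02934; g_dust = 0.092/3.18 = 0.02893; g_veg = 0.0983/3.18 = 0.03091.
Total gain g = 0.08918.
A = 1/(1 − 0.08918) = 1.098.

1.098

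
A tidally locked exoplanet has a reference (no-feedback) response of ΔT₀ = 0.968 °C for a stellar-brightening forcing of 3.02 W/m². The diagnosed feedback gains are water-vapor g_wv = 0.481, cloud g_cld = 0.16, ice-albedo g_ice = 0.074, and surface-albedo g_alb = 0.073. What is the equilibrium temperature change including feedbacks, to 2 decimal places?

Total gain g = 0.481 + 0.16 + 0.074 + 0.073 = 0.788.
Amplification A = 1/(1 − 0.788) = 4.717.
ΔT = 0.968 × 4.717 = 4.57 °C.

4.57 °C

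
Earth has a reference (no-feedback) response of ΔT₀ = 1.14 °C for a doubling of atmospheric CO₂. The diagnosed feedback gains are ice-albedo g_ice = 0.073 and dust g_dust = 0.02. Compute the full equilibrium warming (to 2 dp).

Total gain g = 0.073 + 0.02 = 0.093.
Amplification A = 1/(1 − 0.093) = 1.103.
ΔT = 1.14 × 1.103 = 1.26 °C.

1.26 °C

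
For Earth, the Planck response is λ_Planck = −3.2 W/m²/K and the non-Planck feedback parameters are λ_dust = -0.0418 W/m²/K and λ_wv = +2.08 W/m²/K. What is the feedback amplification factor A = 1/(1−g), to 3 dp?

2.754

Convert to gains: g_dust = -0.0418/3.2 = -0.01306; g_wv = 2.08/3.2 = 0.65.
Total gain g = 0.63694.
A = 1/(1 − 0.63694) = 2.754.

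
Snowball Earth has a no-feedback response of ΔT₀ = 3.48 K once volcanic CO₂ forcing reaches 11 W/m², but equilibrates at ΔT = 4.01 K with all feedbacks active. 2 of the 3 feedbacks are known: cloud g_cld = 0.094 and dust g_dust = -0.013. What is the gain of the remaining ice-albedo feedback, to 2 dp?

Amplification A = ΔT/ΔT₀ = 4.01/3.48 = 1.152.
Total gain g = 1 − 1/A = 1 − 1/1.152 = 0.1319.
Known gains sum to 0.094 − 0.013 = 0.081.
g_ice = 0.1319 − 0.081 = 0.05.

0.05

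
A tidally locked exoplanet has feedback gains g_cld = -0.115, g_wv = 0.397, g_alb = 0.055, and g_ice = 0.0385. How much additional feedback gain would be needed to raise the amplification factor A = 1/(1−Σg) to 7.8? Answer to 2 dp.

0.50

Current total gain = 0.3755.
Target gain for A = 7.8: g* = 1 − 1/7.8 = 0.8718.
Additional gain needed = 0.8718 − 0.3755 = 0.50.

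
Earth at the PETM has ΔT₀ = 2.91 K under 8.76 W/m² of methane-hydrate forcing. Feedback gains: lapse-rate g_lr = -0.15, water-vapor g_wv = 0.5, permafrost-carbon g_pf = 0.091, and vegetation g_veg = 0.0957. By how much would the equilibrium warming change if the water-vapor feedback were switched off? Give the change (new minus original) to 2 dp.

-3.26 K

Original: g = 0.5367, ΔT = 2.91/(1−0.5367) = 6.2810 K.
Without water-vapor: g' = 0.0367, ΔT' = 2.91/(1−0.0367) = 3.0209 K.
Change = 3.0209 − 6.2810 = -3.26 K.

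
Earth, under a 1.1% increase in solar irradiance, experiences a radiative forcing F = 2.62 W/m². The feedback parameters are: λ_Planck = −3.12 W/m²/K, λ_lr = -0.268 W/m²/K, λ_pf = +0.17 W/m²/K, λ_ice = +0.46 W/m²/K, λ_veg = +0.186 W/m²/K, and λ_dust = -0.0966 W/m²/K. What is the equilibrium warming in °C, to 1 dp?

Net feedback parameter λ = (−3.12) + (-0.268) + (+0.17) + (+0.46) + (+0.186) + (-0.0966) = -2.6686 W/m²/K.
ΔT = −F/λ = −2.62/(-2.6686) = 1.0 °C.

1.0 °C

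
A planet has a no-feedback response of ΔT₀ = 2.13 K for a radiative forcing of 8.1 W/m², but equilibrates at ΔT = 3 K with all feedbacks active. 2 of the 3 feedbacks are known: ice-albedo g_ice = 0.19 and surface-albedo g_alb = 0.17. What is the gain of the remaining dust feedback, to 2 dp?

Amplification A = ΔT/ΔT₀ = 3/2.13 = 1.408.
Total gain g = 1 − 1/A = 1 − 1/1.408 = 0.2898.
Known gains sum to 0.19 + 0.17 = 0.36.
g_dust = 0.2898 − 0.36 = -0.07.

-0.07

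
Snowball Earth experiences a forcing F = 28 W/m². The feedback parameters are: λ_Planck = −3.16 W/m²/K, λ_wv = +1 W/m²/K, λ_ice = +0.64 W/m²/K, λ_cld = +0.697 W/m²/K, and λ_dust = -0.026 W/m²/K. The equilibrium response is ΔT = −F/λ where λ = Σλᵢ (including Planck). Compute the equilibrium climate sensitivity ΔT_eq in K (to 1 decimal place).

Net feedback parameter λ = (−3.16) + (+1) + (+0.64) + (+0.697) + (-0.026) = -0.849 W/m²/K.
ΔT = −F/λ = −28/(-0.849) = 33.0 K.

33.0 K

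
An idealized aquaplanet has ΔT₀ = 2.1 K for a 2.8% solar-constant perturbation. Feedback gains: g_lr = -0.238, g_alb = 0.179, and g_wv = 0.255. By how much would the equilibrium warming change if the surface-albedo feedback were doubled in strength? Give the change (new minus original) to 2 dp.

0.75 K

Original: g = 0.196, ΔT = 2.1/(1−0.196) = 2.6119 K.
With doubled surface-albedo: g' = 0.375, ΔT' = 2.1/(1−0.375) = 3.3600 K.
Change = 3.3600 − 2.6119 = 0.75 K.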